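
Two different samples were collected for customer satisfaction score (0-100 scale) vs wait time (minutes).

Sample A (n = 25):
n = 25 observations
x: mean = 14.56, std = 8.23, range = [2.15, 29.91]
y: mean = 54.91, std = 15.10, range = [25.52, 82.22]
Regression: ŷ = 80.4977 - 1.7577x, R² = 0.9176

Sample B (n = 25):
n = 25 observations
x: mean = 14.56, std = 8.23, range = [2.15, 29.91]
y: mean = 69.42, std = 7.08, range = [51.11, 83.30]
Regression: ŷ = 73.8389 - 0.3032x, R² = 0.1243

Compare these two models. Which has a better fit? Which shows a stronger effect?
Model A has the better fit (R² = 0.9176 vs 0.1243). Model A shows the stronger effect (|β₁| = 1.7577 vs 0.3032).

Model Comparison:

Which explains more variance? (R²)
- Model A: R² = 0.9176 → 91.76% of variance in satisfaction score explained
- Model B: R² = 0.1243 → 12.43% of variance in satisfaction score explained
- 0.9176 > 0.1243 → Model A has the better fit

Strength of effect — compare |β₁|:
- Model A: β₁ = -1.7577 → predicted satisfaction score falls 1.7577 points per additional minute of wait time
- Model B: β₁ = -0.3032 → predicted satisfaction score falls 0.3032 points per additional minute of wait time
- |-1.7577| > |-0.3032| → Model A shows the stronger marginal effect

Note: R² measures how tightly points cluster around the line; β₁ measures how steep the line is — they answer different questions.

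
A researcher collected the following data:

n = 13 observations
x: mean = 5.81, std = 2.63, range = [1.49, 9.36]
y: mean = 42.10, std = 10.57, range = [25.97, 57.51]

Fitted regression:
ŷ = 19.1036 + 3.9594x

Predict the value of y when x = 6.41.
ŷ = 44.4834

x = 6.41 lies inside the observed range [1.49, 9.36], so the fitted equation applies directly:

ŷ = 19.1036 + 3.9594 × 6.41
ŷ = 19.1036 + 25.3798
ŷ = 44.4834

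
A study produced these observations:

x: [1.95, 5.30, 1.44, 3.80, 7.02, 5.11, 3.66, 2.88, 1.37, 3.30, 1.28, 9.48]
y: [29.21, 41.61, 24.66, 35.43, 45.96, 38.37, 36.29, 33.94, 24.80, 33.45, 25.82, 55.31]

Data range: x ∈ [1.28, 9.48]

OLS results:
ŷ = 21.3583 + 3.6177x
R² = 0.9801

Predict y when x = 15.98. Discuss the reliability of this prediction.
ŷ = 79.1691, but this is extrapolation (above the data range [1.28, 9.48]) and may be unreliable.

Prediction calculation:
ŷ = 21.3583 + 3.6177 × 15.98
ŷ = 79.1691

Reliability:
- Data range: x ∈ [1.28, 9.48]
- Prediction point: x = 15.98 is 6.50 units above the observed range → this is EXTRAPOLATION, not interpolation

Why that matters here:
- The standard error of prediction grows with (x − x̄)², and x = 15.98 is far from x̄ = 3.88
- Real relationships often flatten, saturate, or turn nonlinear at extremes
- The linear relationship may not hold outside the observed range

A defensible statement: 'if the linear trend continued to x = 15.98, y would be about 79.1691' — the premise is untested.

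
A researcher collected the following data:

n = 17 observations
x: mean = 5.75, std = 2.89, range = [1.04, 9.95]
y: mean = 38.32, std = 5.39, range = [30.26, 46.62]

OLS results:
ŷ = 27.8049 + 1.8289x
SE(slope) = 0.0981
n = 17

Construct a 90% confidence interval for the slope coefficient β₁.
The 90% CI for β₁ is (1.6569, 2.0009)

Confidence interval for the slope:

The 90% CI for β₁ is: β̂₁ ± t*(α/2, n-2) × SE(β̂₁)

Step 1: Find critical t-value
- Confidence level = 0.9
- Degrees of freedom = n - 2 = 17 - 2 = 15
- t*(α/2, 15) = 1.7531

Step 2: Calculate margin of error
Margin = 1.7531 × 0.0981 = 0.1720

Step 3: Construct interval
CI = 1.8289 ± 0.1720
CI = (1.6569, 2.0009)

Interpretation: each one-unit increase in x is associated with a change in mean y of between 1.6569 and 2.0009, with 90% confidence.
The interval does not include 0, suggesting a significant linear relationship.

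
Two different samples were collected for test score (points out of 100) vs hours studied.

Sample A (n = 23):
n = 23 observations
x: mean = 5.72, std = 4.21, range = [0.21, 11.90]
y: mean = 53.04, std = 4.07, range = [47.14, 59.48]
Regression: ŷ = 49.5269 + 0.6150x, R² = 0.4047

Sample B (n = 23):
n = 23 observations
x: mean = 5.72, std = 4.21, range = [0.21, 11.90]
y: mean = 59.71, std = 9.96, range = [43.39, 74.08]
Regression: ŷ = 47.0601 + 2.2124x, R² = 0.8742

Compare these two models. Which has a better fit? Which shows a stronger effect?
Model B has the better fit (R² = 0.8742 vs 0.4047). Model B shows the stronger effect (|β₁| = 2.2124 vs 0.6150).

Model Comparison:

Goodness of fit (R²):
- Model A: R² = 0.4047 → 40.47% of variance in test score explained
- Model B: R² = 0.8742 → 87.42% of variance in test score explained
- 0.8742 > 0.4047 → Model B has the better fit

Which has the larger per-hour effect? (|β₁|)
- Model A: β₁ = 0.6150 → predicted test score rises 0.6150 points per additional hour of study time
- Model B: β₁ = 2.2124 → predicted test score rises 2.2124 points per additional hour of study time
- |0.6150| < |2.2124| → Model B shows the stronger marginal effect

Notes:
- R² measures how tightly points cluster around the line; β₁ measures how steep the line is — they answer different questions.
- A steeper slope doesn't make a better model if the scatter around the line is large.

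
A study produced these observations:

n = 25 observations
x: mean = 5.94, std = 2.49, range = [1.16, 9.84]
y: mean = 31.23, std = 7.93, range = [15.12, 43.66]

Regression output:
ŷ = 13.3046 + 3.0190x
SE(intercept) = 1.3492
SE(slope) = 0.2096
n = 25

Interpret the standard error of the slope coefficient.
SE(slope) = 0.2096 measures the uncertainty in the estimated slope. The coefficient is estimated precisely (SE/|β̂₁| = 6.9%).

SE(β̂₁) = s / √Sxx, where s is the residual standard deviation and Sxx = Σ(x − x̄)². It is the yardstick for how far β̂₁ = 3.0190 could plausibly be from the true slope.

Relative precision:
- SE / |β̂₁| = 0.2096 / 3.0190 = 6.9%
- Rule of thumb (under 20%: precise; 20% to under 50%: moderately precise; 50% or more: imprecise) → precise

Link to the t-test: t = β̂₁ / SE(β̂₁) = 3.0190 / 0.2096 = 14.4036, the statistic for H₀: β₁ = 0.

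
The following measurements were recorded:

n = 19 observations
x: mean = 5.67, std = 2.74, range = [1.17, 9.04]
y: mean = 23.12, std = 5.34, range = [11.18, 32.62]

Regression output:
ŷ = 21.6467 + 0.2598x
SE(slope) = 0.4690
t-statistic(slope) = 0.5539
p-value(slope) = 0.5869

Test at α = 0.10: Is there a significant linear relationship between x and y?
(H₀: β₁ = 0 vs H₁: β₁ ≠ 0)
Fail to reject H₀: p-value = 0.5869 ≥ α = 0.10. The linear relationship is not significant at the 10% level.

Hypothesis test for the slope coefficient:

H₀: β₁ = 0 (no linear relationship)
H₁: β₁ ≠ 0 (linear relationship exists)

Test statistic: t = β̂₁ / SE(β̂₁) = 0.2598 / 0.4690 = 0.5539

The p-value (0.5869) is the probability, under H₀, of a t-statistic at least as extreme as |t| = 0.5539 (two-sided, df = n − 2 = 17).

Decision rule: reject H₀ if p-value < α.
p-value = 0.5869 ≥ α = 0.10 → fail to reject H₀.

At α = 0.10 the data do not provide convincing evidence of a nonzero slope.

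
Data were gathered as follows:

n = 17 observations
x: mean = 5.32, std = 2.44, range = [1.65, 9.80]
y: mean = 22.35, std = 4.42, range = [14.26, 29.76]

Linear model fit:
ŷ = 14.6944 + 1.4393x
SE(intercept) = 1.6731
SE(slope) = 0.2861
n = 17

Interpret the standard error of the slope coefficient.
The slope 1.4393 is pinned down to within about ±0.2861 (one SE) by these data — relative uncertainty 19.9%, i.e. precise.

What SE measures:
- The standard error quantifies the sampling variability of the coefficient estimate
- It is the estimated standard deviation of β̂₁ across hypothetical repeated samples of the same size
- Smaller SE → more precise estimate

Relative precision:
- SE / |β̂₁| = 0.2861 / 1.4393 = 19.9%
- Rule of thumb (under 20%: precise; 20% to under 50%: moderately precise; 50% or more: imprecise) → precise

Rough 95% range (±2 SE): 1.4393 ± 0.5722 → (0.8671, 2.0115).

What drives SE(β̂₁): larger n (here n = 17) → smaller SE; wider spread of x values → smaller SE.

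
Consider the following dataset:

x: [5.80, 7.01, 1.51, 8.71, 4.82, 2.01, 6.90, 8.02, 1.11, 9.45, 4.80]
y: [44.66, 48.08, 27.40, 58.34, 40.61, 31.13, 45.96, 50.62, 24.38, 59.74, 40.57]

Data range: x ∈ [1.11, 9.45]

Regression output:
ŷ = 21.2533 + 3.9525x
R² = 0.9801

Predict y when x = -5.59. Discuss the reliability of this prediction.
ŷ = -0.8412, but this is extrapolation (below the data range [1.11, 9.45]) and may be unreliable.

Prediction calculation:
ŷ = 21.2533 + 3.9525 × (-5.59)
ŷ = -0.8412

Reliability:
- Data range: x ∈ [1.11, 9.45]
- Prediction point: x = -5.59 is 6.70 units below the observed range → this is EXTRAPOLATION, not interpolation

Why that matters here:
- There are no observations near this x to validate the fitted line there
- Real relationships often flatten, saturate, or turn nonlinear at extremes
- The linear relationship may not hold outside the observed range

Report the number if required, but flag clearly that it is an extrapolation.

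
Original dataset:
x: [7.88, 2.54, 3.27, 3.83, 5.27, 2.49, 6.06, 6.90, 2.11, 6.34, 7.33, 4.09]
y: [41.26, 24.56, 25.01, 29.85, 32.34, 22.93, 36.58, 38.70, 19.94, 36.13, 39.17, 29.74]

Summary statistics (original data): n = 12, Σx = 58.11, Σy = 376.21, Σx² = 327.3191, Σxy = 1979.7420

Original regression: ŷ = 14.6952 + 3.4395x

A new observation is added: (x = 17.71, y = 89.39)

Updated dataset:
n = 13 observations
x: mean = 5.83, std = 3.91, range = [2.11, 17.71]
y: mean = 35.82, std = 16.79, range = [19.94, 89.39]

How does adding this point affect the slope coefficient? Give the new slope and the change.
New slope β₁ = 4.2631 versus 3.4395 before: a change of +0.8236 (+23.9%).

x = 17.71 lies well outside the original x-range [2.11, 7.88] (x̄ ≈ 4.84), so this observation has high leverage and can move the slope substantially.

Step 1: Update the sums with the new point (n goes from 12 to 13)
Σx  = 58.11 + 17.71 = 75.82
Σy  = 376.21 + 89.39 = 465.60
Σx² = 327.3191 + 17.71² = 327.3191 + 313.6441 = 640.9632
Σxy = 1979.7420 + 17.71×89.39 = 1979.7420 + 1583.0969 = 3562.8389

Step 2: Recompute the slope with b₁ = (nΣxy − ΣxΣy) / (nΣx² − (Σx)²)
Numerator   = 13×3562.8389 − 75.82×465.60 = 46316.9057 − 35301.7920 = 11015.1137
Denominator = 13×640.9632 − 75.82² = 8332.5216 − 5748.6724 = 2583.8492
b₁(new) = 11015.1137 / 2583.8492 = 4.2631

(Same formula on the original sums: (12×1979.7420 − 58.11×376.21) / (12×327.3191 − 58.11²) = 1895.3409 / 551.0571 = 3.4395, matching the given fit.)

Step 3: Change in slope
Δβ₁ = 4.2631 − 3.4395 = +0.8236
Relative change = +0.8236 / 3.4395 × 100% = +23.9%
→ the slope increases when the point is added.

Because the point sits above the extension of the original line at a high-leverage x, it tilts the fit up.
In practice: examine leverage (hᵢ) and Cook's distance rather than deleting it automatically; check such a point for data-entry or measurement error.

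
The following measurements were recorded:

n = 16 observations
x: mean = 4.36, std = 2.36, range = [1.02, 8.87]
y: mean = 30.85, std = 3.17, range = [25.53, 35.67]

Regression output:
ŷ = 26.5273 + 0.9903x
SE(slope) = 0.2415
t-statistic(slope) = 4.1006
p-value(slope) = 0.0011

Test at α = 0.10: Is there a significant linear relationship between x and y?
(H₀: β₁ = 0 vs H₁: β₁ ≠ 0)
Reject H₀: p-value = 0.0011 < α = 0.10. The linear relationship is significant at the 10% level.

Hypothesis test for the slope coefficient:

H₀: β₁ = 0 (no linear relationship)
H₁: β₁ ≠ 0 (linear relationship exists)

Test statistic: t = β̂₁ / SE(β̂₁) = 0.9903 / 0.2415 = 4.1006

p = 0.0011: how often a slope estimate this far from 0 (in SE units) would arise by chance if β₁ were truly 0.

Decision rule: reject H₀ if p-value < α.
p-value = 0.0011 < α = 0.10 → reject H₀.

There is sufficient evidence at the 10% significance level to conclude that a linear relationship exists between x and y.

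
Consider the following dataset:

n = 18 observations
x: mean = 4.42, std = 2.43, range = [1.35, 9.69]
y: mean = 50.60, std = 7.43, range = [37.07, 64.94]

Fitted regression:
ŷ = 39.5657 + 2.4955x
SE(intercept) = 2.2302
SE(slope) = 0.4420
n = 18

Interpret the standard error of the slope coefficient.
SE(β̂₁) = 0.4420 is the estimated standard deviation of the slope estimate across repeated samples; relative to β̂₁ = 2.4955 that is 17.7%, a precise estimate.

SE(β̂₁) = s / √Sxx, where s is the residual standard deviation and Sxx = Σ(x − x̄)². It is the yardstick for how far β̂₁ = 2.4955 could plausibly be from the true slope.

Relative precision:
- SE / |β̂₁| = 0.4420 / 2.4955 = 17.7%
- Rule of thumb (under 20%: precise; 20% to under 50%: moderately precise; 50% or more: imprecise) → precise

Link to interval estimation: a confidence interval for β₁ is β̂₁ ± t* × 0.4420, so SE sets the half-width per unit of t*.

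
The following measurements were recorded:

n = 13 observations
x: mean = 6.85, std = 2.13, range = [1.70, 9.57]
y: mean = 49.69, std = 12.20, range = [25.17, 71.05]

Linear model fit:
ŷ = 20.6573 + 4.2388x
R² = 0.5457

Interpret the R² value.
About 54.57% of the variability in y is accounted for by the regression on x (R² = 0.5457) — a moderate linear fit.

R² = 1 − SS_res/SS_tot compares the residual scatter to the total scatter of y about its mean.

Here R² = 0.5457:
- Explained: 54.57% of the variation in y
- Unexplained (residual): 100% − 54.57% = 45.43%
- Rule of thumb (below 0.3 weak; 0.3 to below 0.7 moderate; 0.7 and above strong) → moderate

Note: R² never decreases when predictors are added, so it should not be used alone to compare models of different size.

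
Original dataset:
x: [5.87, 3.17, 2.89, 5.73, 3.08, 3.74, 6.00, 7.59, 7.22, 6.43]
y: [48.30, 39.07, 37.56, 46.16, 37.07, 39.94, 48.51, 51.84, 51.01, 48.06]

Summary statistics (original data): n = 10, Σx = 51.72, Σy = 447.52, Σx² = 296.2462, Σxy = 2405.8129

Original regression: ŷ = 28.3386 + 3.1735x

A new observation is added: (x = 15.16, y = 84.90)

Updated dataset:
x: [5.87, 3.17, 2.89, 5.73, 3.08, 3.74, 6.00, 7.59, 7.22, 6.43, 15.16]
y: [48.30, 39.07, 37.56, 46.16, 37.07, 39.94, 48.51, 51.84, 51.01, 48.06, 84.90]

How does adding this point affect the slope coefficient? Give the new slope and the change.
The slope changes from 3.1735 to 3.8160 (change of +0.6425, or +20.2%).

The new point has HIGH LEVERAGE: x = 15.16 is far from the original mean x̄ = 51.72/10 ≈ 5.17 (original range [2.89, 7.59]).

Step 1: Update the sums with the new point (n goes from 10 to 11)
Σx  = 51.72 + 15.16 = 66.88
Σy  = 447.52 + 84.90 = 532.42
Σx² = 296.2462 + 15.16² = 296.2462 + 229.8256 = 526.0718
Σxy = 2405.8129 + 15.16×84.90 = 2405.8129 + 1287.0840 = 3692.8969

Step 2: Recompute the slope with b₁ = (nΣxy − ΣxΣy) / (nΣx² − (Σx)²)
Numerator   = 11×3692.8969 − 66.88×532.42 = 40621.8659 − 35608.2496 = 5013.6163
Denominator = 11×526.0718 − 66.88² = 5786.7898 − 4472.9344 = 1313.8554
b₁(new) = 5013.6163 / 1313.8554 = 3.8160

(Same formula on the original sums: (10×2405.8129 − 51.72×447.52) / (10×296.2462 − 51.72²) = 912.3946 / 287.5036 = 3.1735, matching the given fit.)

Step 3: Change in slope
Δβ₁ = 3.8160 − 3.1735 = +0.6425
Relative change = +0.6425 / 3.1735 × 100% = +20.2%
→ the slope increases when the point is added.

A high-leverage point only changes the slope if it is off the original line; here y = 84.90 is above the original trend, so the slope increases.
In practice: check such a point for data-entry or measurement error; investigate whether it comes from the same population as the rest of the sample.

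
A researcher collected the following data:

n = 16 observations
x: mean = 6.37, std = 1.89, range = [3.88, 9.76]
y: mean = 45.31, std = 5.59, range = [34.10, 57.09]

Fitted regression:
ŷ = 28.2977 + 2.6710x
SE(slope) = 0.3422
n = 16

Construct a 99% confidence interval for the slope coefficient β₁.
The 99% CI for β₁ is (1.6523, 3.6897)

Confidence interval for the slope:

The 99% CI for β₁ is: β̂₁ ± t*(α/2, n-2) × SE(β̂₁)

Step 1: Find critical t-value
- Confidence level = 0.99
- Degrees of freedom = n - 2 = 16 - 2 = 14
- t*(α/2, 14) = 2.9768

Step 2: Calculate margin of error
Margin = 2.9768 × 0.3422 = 1.0187

Step 3: Construct interval
CI = 2.6710 ± 1.0187
CI = (1.6523, 3.6897)

Interpretation: We are 99% confident that the true slope β₁ lies between 1.6523 and 3.6897.
Both endpoints are positive, so the data support a genuinely positive slope at this confidence level.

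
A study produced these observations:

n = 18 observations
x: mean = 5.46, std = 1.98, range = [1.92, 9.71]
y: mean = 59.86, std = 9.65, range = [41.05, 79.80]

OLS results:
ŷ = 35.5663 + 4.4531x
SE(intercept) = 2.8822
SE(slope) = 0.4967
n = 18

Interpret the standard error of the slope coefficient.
The slope 4.4531 is pinned down to within about ±0.4967 (one SE) by these data — relative uncertainty 11.2%, i.e. precise.

SE(β̂₁) = 0.4967 says: if we drew many samples of n = 18 from the same population and refit each time, the fitted slopes would scatter with a standard deviation of roughly 0.4967 around the true β₁.

Relative precision:
- SE / |β̂₁| = 0.4967 / 4.4531 = 11.2%
- Rule of thumb (under 20%: precise; 20% to under 50%: moderately precise; 50% or more: imprecise) → precise

Link to the t-test: t = β̂₁ / SE(β̂₁) = 4.4531 / 0.4967 = 8.9654, the statistic for H₀: β₁ = 0.

What drives SE(β̂₁): wider spread of x values → smaller SE; more residual scatter → larger SE; larger n (here n = 18) → smaller SE.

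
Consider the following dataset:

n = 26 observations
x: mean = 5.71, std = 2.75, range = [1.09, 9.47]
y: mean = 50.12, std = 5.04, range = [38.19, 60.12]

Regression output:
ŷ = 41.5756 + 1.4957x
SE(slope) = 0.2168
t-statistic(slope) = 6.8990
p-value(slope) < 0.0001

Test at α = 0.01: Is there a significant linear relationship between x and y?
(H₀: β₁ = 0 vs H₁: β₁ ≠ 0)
Since p-value < 0.0001 < α = 0.01, reject H₀ — the slope is significantly different from 0.

Hypothesis test for the slope coefficient:

H₀: β₁ = 0 (no linear relationship)
H₁: β₁ ≠ 0 (linear relationship exists)

Test statistic: t = β̂₁ / SE(β̂₁) = 1.4957 / 0.2168 = 6.8990

The p-value (<0.0001) is the probability, under H₀, of a t-statistic at least as extreme as |t| = 6.8990 (two-sided, df = n − 2 = 24).

Decision rule: reject H₀ if p-value < α.
p-value < 0.0001 < α = 0.01 → reject H₀.

There is sufficient evidence at the 1% significance level to conclude that a linear relationship exists between x and y.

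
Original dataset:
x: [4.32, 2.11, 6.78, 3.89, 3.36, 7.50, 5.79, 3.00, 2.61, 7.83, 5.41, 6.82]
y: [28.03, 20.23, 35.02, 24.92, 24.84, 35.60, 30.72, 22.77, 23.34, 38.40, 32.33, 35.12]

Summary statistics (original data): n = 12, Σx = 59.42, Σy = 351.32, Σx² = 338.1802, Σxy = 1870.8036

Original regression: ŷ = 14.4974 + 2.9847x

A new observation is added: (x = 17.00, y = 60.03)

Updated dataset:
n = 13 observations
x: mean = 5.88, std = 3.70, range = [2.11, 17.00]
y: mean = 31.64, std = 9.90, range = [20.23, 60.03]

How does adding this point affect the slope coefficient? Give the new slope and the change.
The slope changes from 2.9847 to 2.6592 (change of -0.3255, or -10.9%).

x = 17.00 lies well outside the original x-range [2.11, 7.83] (x̄ ≈ 4.95), so this observation has high leverage and can move the slope substantially.

Step 1: Update the sums with the new point (n goes from 12 to 13)
Σx  = 59.42 + 17.00 = 76.42
Σy  = 351.32 + 60.03 = 411.35
Σx² = 338.1802 + 17.00² = 338.1802 + 289.0000 = 627.1802
Σxy = 1870.8036 + 17.00×60.03 = 1870.8036 + 1020.5100 = 2891.3136

Step 2: Recompute the slope with b₁ = (nΣxy − ΣxΣy) / (nΣx² − (Σx)²)
Numerator   = 13×2891.3136 − 76.42×411.35 = 37587.0768 − 31435.3670 = 6151.7098
Denominator = 13×627.1802 − 76.42² = 8153.3426 − 5840.0164 = 2313.3262
b₁(new) = 6151.7098 / 2313.3262 = 2.6592

(Same formula on the original sums: (12×1870.8036 − 59.42×351.32) / (12×338.1802 − 59.42²) = 1574.2088 / 527.4260 = 2.9847, matching the given fit.)

Step 3: Change in slope
Δβ₁ = 2.6592 − 2.9847 = -0.3255
Relative change = -0.3255 / 2.9847 × 100% = -10.9%
→ the slope decreases when the point is added.

A high-leverage point only changes the slope if it is off the original line; here y = 60.03 is below the original trend, so the slope decreases.
In practice: investigate whether it comes from the same population as the rest of the sample.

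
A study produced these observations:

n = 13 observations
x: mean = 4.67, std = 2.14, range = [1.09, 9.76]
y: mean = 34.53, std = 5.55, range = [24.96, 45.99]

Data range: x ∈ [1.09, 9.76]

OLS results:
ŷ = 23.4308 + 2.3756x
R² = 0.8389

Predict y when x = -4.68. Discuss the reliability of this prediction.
The equation gives ŷ = 12.3130; however x = -4.68 is 5.77 units below the observed range, so this extrapolated value should not be trusted.

Prediction calculation:
ŷ = 23.4308 + 2.3756 × (-4.68)
ŷ = 12.3130

Reliability:
- Data range: x ∈ [1.09, 9.76]
- Prediction point: x = -4.68 is 5.77 units below the observed range → this is EXTRAPOLATION, not interpolation

Why that matters here:
- The linear relationship may not hold outside the observed range
- The standard error of prediction grows with (x − x̄)², and x = -4.68 is far from x̄ = 4.67
- R² describes fit only over the sampled x values; it says nothing about behaviour beyond them

A defensible statement: 'if the linear trend continued to x = -4.68, y would be about 12.3130' — the premise is untested.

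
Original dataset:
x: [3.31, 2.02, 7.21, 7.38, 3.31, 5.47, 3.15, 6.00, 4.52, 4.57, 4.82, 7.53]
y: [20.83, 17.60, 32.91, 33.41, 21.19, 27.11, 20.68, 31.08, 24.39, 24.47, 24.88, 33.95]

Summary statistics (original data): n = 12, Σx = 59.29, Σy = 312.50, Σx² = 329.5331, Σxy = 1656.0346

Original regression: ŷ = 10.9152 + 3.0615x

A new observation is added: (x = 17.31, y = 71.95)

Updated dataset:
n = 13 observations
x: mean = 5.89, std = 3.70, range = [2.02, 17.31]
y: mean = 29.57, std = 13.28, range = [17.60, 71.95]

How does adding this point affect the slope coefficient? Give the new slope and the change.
The slope changes from 3.0615 to 3.5778 (change of +0.5163, or +16.9%).

x = 17.31 lies well outside the original x-range [2.02, 7.53] (x̄ ≈ 4.94), so this observation has high leverage and can move the slope substantially.

Step 1: Update the sums with the new point (n goes from 12 to 13)
Σx  = 59.29 + 17.31 = 76.60
Σy  = 312.50 + 71.95 = 384.45
Σx² = 329.5331 + 17.31² = 329.5331 + 299.6361 = 629.1692
Σxy = 1656.0346 + 17.31×71.95 = 1656.0346 + 1245.4545 = 2901.4891

Step 2: Recompute the slope with b₁ = (nΣxy − ΣxΣy) / (nΣx² − (Σx)²)
Numerator   = 13×2901.4891 − 76.60×384.45 = 37719.3583 − 29448.8700 = 8270.4883
Denominator = 13×629.1692 − 76.60² = 8179.1996 − 5867.5600 = 2311.6396
b₁(new) = 8270.4883 / 2311.6396 = 3.5778

(Same formula on the original sums: (12×1656.0346 − 59.29×312.50) / (12×329.5331 − 59.29²) = 1344.2902 / 439.0931 = 3.0615, matching the given fit.)

Step 3: Change in slope
Δβ₁ = 3.5778 − 3.0615 = +0.5163
Relative change = +0.5163 / 3.0615 × 100% = +16.9%
→ the slope increases when the point is added.

A high-leverage point only changes the slope if it is off the original line; here y = 71.95 is above the original trend, so the slope increases.
In practice: investigate whether it comes from the same population as the rest of the sample.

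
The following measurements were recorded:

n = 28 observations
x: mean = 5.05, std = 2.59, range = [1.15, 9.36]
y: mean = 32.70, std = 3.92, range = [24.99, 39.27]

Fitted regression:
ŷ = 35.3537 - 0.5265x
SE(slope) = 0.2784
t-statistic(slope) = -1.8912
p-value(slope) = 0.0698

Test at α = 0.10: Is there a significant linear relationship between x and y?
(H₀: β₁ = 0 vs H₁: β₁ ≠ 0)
Since p-value = 0.0698 < α = 0.10, reject H₀ — the slope is significantly different from 0.

Hypothesis test for the slope coefficient:

H₀: β₁ = 0 (no linear relationship)
H₁: β₁ ≠ 0 (linear relationship exists)

Test statistic: t = β̂₁ / SE(β̂₁) = -0.5265 / 0.2784 = -1.8912

With df = 26, the two-sided p-value for |t| = 1.8912 is 0.0698.

Decision rule: reject H₀ if p-value < α.
p-value = 0.0698 < α = 0.10 → reject H₀.

At α = 0.10 the data do provide convincing evidence of a nonzero slope.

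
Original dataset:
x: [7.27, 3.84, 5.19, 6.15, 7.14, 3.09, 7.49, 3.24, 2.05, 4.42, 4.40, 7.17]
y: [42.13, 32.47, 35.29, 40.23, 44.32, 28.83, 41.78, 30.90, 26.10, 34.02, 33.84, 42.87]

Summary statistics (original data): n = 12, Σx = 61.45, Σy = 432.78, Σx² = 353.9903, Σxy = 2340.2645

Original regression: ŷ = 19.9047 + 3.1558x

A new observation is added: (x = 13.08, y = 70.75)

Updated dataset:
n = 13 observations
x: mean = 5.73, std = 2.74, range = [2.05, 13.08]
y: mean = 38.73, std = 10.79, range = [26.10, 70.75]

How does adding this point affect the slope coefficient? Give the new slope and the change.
The slope changes from 3.1558 to 3.8746 (change of +0.7188, or +22.8%).

The new point has HIGH LEVERAGE: x = 13.08 is far from the original mean x̄ = 61.45/12 ≈ 5.12 (original range [2.05, 7.49]).

Step 1: Update the sums with the new point (n goes from 12 to 13)
Σx  = 61.45 + 13.08 = 74.53
Σy  = 432.78 + 70.75 = 503.53
Σx² = 353.9903 + 13.08² = 353.9903 + 171.0864 = 525.0767
Σxy = 2340.2645 + 13.08×70.75 = 2340.2645 + 925.4100 = 3265.6745

Step 2: Recompute the slope with b₁ = (nΣxy − ΣxΣy) / (nΣx² − (Σx)²)
Numerator   = 13×3265.6745 − 74.53×503.53 = 42453.7685 − 37528.0909 = 4925.6776
Denominator = 13×525.0767 − 74.53² = 6825.9971 − 5554.7209 = 1271.2762
b₁(new) = 4925.6776 / 1271.2762 = 3.8746

(Same formula on the original sums: (12×2340.2645 − 61.45×432.78) / (12×353.9903 − 61.45²) = 1488.8430 / 471.7811 = 3.1558, matching the given fit.)

Step 3: Change in slope
Δβ₁ = 3.8746 − 3.1558 = +0.7188
Relative change = +0.7188 / 3.1558 × 100% = +22.8%
→ the slope increases when the point is added.

A high-leverage point only changes the slope if it is off the original line; here y = 70.75 is above the original trend, so the slope increases.
In practice: examine leverage (hᵢ) and Cook's distance rather than deleting it automatically.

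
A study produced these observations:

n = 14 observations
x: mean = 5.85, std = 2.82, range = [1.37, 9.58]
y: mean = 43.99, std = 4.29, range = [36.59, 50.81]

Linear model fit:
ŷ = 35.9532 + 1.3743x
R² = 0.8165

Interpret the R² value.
The model explains 81.65% of the variance in y (R² = 0.8165), leaving 18.35% unexplained; the fit is strong.

R² = 1 − SS_res/SS_tot compares the residual scatter to the total scatter of y about its mean.

Here R² = 0.8165:
- Explained: 81.65% of the variation in y
- Unexplained (residual): 100% − 81.65% = 18.35%
- Rule of thumb (below 0.3 weak; 0.3 to below 0.7 moderate; 0.7 and above strong) → strong

Note: R² says nothing about causation, and a high R² does not by itself mean the linear form is appropriate — check the residuals.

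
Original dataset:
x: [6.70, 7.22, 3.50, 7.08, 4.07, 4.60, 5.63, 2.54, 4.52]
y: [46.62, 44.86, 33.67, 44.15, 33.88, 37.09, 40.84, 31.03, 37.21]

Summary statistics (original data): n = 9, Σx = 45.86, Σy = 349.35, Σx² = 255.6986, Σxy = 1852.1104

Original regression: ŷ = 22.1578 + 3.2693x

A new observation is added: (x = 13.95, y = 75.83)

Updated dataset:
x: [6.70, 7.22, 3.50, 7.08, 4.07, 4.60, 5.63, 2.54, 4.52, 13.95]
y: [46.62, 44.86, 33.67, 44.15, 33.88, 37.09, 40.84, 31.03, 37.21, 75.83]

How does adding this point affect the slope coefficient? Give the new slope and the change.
The slope changes from 3.2693 to 3.9636 (change of +0.6943, or +21.2%).

x = 13.95 lies well outside the original x-range [2.54, 7.22] (x̄ ≈ 5.10), so this observation has high leverage and can move the slope substantially.

Step 1: Update the sums with the new point (n goes from 9 to 10)
Σx  = 45.86 + 13.95 = 59.81
Σy  = 349.35 + 75.83 = 425.18
Σx² = 255.6986 + 13.95² = 255.6986 + 194.6025 = 450.3011
Σxy = 1852.1104 + 13.95×75.83 = 1852.1104 + 1057.8285 = 2909.9389

Step 2: Recompute the slope with b₁ = (nΣxy − ΣxΣy) / (nΣx² − (Σx)²)
Numerator   = 10×2909.9389 − 59.81×425.18 = 29099.3890 − 25430.0158 = 3669.3732
Denominator = 10×450.3011 − 59.81² = 4503.0110 − 3577.2361 = 925.7749
b₁(new) = 3669.3732 / 925.7749 = 3.9636

(Same formula on the original sums: (9×1852.1104 − 45.86×349.35) / (9×255.6986 − 45.86²) = 647.8026 / 198.1478 = 3.2693, matching the given fit.)

Step 3: Change in slope
Δβ₁ = 3.9636 − 3.2693 = +0.6943
Relative change = +0.6943 / 3.2693 × 100% = +21.2%
→ the slope increases when the point is added.

A high-leverage point only changes the slope if it is off the original line; here y = 75.83 is above the original trend, so the slope increases.
In practice: check such a point for data-entry or measurement error; investigate whether it comes from the same population as the rest of the sample.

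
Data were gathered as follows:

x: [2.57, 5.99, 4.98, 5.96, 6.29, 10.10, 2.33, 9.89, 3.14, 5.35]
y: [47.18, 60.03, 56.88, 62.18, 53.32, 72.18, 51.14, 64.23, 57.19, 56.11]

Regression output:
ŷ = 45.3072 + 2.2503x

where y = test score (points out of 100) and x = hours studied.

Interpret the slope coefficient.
An increase of one hour in study time is associated with a 2.2503 points increase in predicted test score.

The slope β₁ = 2.2503 gives the rate at which the fitted test score changes with study time.

Interpretation:
- Study time up by 1 hour → predicted test score increases by 2.2503 points
- The effect is assumed constant over the observed range of x (linearity)

(β₀ = 45.3072 is the fitted value at x = 0 and is not part of the slope interpretation.)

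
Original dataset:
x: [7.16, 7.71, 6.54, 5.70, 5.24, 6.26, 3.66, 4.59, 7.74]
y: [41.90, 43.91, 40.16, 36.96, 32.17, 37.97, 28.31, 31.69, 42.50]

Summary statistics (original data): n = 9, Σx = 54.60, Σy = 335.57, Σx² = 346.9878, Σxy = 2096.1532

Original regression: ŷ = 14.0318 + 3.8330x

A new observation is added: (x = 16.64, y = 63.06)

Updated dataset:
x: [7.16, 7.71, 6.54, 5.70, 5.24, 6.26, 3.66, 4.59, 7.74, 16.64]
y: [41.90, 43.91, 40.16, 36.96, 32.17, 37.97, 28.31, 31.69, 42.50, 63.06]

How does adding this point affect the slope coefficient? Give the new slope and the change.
The slope changes from 3.8330 to 2.6265 (change of -1.2065, or -31.5%).

The new point has HIGH LEVERAGE: x = 16.64 is far from the original mean x̄ = 54.60/9 ≈ 6.07 (original range [3.66, 7.74]).

Step 1: Update the sums with the new point (n goes from 9 to 10)
Σx  = 54.60 + 16.64 = 71.24
Σy  = 335.57 + 63.06 = 398.63
Σx² = 346.9878 + 16.64² = 346.9878 + 276.8896 = 623.8774
Σxy = 2096.1532 + 16.64×63.06 = 2096.1532 + 1049.3184 = 3145.4716

Step 2: Recompute the slope with b₁ = (nΣxy − ΣxΣy) / (nΣx² − (Σx)²)
Numerator   = 10×3145.4716 − 71.24×398.63 = 31454.7160 − 28398.4012 = 3056.3148
Denominator = 10×623.8774 − 71.24² = 6238.7740 − 5075.1376 = 1163.6364
b₁(new) = 3056.3148 / 1163.6364 = 2.6265

(Same formula on the original sums: (9×2096.1532 − 54.60×335.57) / (9×346.9878 − 54.60²) = 543.2568 / 141.7302 = 3.8330, matching the given fit.)

Step 3: Change in slope
Δβ₁ = 2.6265 − 3.8330 = -1.2065
Relative change = -1.2065 / 3.8330 × 100% = -31.5%
→ the slope decreases when the point is added.

Because the point sits below the extension of the original line at a high-leverage x, it tilts the fit down.
In practice: refit with and without it and report both if conclusions differ; investigate whether it comes from the same population as the rest of the sample.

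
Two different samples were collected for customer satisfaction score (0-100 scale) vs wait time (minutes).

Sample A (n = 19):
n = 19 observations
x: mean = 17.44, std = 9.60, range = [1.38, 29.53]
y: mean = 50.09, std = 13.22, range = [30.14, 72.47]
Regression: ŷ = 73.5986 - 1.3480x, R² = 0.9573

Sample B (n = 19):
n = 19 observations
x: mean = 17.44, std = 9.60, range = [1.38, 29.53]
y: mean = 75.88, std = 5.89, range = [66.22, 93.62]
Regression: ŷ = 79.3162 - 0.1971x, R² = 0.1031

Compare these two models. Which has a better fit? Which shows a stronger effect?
Model A has the better fit (R² = 0.9573 vs 0.1031). Model A shows the stronger effect (|β₁| = 1.3480 vs 0.1971).

Model Comparison:

Goodness of fit (R²):
- Model A: R² = 0.9573 → 95.73% of variance in satisfaction score explained
- Model B: R² = 0.1031 → 10.31% of variance in satisfaction score explained
- 0.9573 > 0.1031 → Model A has the better fit

Effect size (slope magnitude):
- Model A: β₁ = -1.3480 → predicted satisfaction score falls 1.3480 points per additional minute of wait time
- Model B: β₁ = -0.1971 → predicted satisfaction score falls 0.1971 points per additional minute of wait time
- |-1.3480| > |-0.1971| → Model A shows the stronger marginal effect

Notes:
- A steeper slope doesn't make a better model if the scatter around the line is large.
- R² measures how tightly points cluster around the line; β₁ measures how steep the line is — they answer different questions.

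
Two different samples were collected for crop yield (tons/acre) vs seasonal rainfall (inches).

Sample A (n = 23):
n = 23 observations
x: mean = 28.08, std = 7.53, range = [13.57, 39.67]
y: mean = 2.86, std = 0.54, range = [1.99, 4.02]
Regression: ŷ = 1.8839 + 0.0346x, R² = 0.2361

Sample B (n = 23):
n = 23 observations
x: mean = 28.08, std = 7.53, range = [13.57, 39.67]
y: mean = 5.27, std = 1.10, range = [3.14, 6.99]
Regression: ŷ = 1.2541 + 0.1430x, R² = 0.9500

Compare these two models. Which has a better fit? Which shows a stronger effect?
Model B has the better fit (R² = 0.9500 vs 0.2361). Model B shows the stronger effect (|β₁| = 0.1430 vs 0.0346).

Model Comparison:

Fit — compare R²:
- Model A: R² = 0.2361 → 23.61% of variance in crop yield explained
- Model B: R² = 0.9500 → 95.00% of variance in crop yield explained
- 0.9500 > 0.2361 → Model B has the better fit

Effect size (slope magnitude):
- Model A: β₁ = 0.0346 → predicted crop yield rises 0.0346 tons/acre per additional inch of rainfall
- Model B: β₁ = 0.1430 → predicted crop yield rises 0.1430 tons/acre per additional inch of rainfall
- |0.0346| < |0.1430| → Model B shows the stronger marginal effect

Note: The two samples could reflect different populations, time periods, or measurement quality.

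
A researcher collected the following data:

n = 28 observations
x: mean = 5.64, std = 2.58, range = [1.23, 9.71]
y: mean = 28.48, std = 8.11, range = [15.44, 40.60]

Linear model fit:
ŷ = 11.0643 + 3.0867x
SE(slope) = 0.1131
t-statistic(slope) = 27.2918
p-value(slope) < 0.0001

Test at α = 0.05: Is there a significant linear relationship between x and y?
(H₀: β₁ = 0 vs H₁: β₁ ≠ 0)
Since p-value < 0.0001 < α = 0.05, reject H₀ — the slope is significantly different from 0.

Hypothesis test for the slope coefficient:

H₀: β₁ = 0 (no linear relationship)
H₁: β₁ ≠ 0 (linear relationship exists)

Test statistic: t = β̂₁ / SE(β̂₁) = 3.0867 / 0.1131 = 27.2918

The p-value (<0.0001) is the probability, under H₀, of a t-statistic at least as extreme as |t| = 27.2918 (two-sided, df = n − 2 = 26).

Decision rule: reject H₀ if p-value < α.
p-value < 0.0001 < α = 0.05 → reject H₀.

Conclusion: the linear association between x and y is significant at the 5% level.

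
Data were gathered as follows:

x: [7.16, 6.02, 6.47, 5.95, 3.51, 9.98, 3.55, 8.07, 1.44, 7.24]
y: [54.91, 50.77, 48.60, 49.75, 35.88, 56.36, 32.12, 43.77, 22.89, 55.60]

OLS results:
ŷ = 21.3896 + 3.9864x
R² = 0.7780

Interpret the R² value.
R² = 0.7780 means 77.80% of the variation in y is explained by the linear relationship with x. This indicates a strong fit.

R² = 1 − SS_res/SS_tot compares the residual scatter to the total scatter of y about its mean.

Here R² = 0.7780:
- Explained: 77.80% of the variation in y
- Unexplained (residual): 100% − 77.80% = 22.20%
- Rule of thumb (below 0.3 weak; 0.3 to below 0.7 moderate; 0.7 and above strong) → strong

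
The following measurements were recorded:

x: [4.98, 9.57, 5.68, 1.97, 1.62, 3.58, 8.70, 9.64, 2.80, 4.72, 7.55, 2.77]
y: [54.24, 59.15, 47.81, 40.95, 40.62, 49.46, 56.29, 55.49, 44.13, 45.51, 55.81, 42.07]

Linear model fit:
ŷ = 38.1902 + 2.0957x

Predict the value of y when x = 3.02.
ŷ = 44.5192

To predict y for x = 3.02, substitute into the regression equation:

ŷ = 38.1902 + 2.0957 × 3.02
ŷ = 38.1902 + 6.3290
ŷ = 44.5192

This is a point prediction; actual observations scatter around it by roughly the residual standard deviation.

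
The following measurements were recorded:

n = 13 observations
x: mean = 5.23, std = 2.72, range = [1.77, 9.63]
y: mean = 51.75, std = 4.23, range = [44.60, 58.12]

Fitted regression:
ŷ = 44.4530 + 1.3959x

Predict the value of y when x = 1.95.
ŷ = 47.1750

To predict y for x = 1.95, substitute into the regression equation:

ŷ = 44.4530 + 1.3959 × 1.95
ŷ = 44.4530 + 2.7220
ŷ = 47.1750

This is a point prediction; actual observations scatter around it by roughly the residual standard deviation.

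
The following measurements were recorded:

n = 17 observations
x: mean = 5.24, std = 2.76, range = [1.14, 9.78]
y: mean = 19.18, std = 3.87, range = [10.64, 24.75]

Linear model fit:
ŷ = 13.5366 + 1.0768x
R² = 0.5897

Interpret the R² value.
R² = 0.5897 means 58.97% of the variation in y is explained by the linear relationship with x. This indicates a moderate fit.

R² (coefficient of determination) measures the proportion of variance in y explained by the regression model.

Here R² = 0.5897:
- Explained: 58.97% of the variation in y
- Unexplained (residual): 100% − 58.97% = 41.03%
- Rule of thumb (below 0.3 weak; 0.3 to below 0.7 moderate; 0.7 and above strong) → moderate

Note: R² says nothing about causation, and a high R² does not by itself mean the linear form is appropriate — check the residuals.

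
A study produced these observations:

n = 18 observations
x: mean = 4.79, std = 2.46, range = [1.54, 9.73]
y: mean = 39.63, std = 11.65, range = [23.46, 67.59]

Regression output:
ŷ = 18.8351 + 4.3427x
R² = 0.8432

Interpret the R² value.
About 84.32% of the variability in y is accounted for by the regression on x (R² = 0.8432) — a strong linear fit.

R² = 1 − SS_res/SS_tot compares the residual scatter to the total scatter of y about its mean.

Here R² = 0.8432:
- Explained: 84.32% of the variation in y
- Unexplained (residual): 100% − 84.32% = 15.68%
- Rule of thumb (below 0.3 weak; 0.3 to below 0.7 moderate; 0.7 and above strong) → strong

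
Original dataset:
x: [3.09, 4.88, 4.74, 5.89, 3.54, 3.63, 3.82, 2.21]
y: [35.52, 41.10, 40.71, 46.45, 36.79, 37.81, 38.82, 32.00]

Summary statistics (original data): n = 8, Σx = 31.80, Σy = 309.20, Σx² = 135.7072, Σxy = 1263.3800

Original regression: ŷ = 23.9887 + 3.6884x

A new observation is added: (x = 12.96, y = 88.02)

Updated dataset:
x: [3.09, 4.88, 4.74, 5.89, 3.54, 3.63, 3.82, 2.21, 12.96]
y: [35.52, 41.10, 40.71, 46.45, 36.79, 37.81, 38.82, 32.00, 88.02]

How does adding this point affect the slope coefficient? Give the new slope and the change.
The slope changes from 3.6884 to 5.2874 (change of +1.5990, or +43.4%).

x = 12.96 lies well outside the original x-range [2.21, 5.89] (x̄ ≈ 3.98), so this observation has high leverage and can move the slope substantially.

Step 1: Update the sums with the new point (n goes from 8 to 9)
Σx  = 31.80 + 12.96 = 44.76
Σy  = 309.20 + 88.02 = 397.22
Σx² = 135.7072 + 12.96² = 135.7072 + 167.9616 = 303.6688
Σxy = 1263.3800 + 12.96×88.02 = 1263.3800 + 1140.7392 = 2404.1192

Step 2: Recompute the slope with b₁ = (nΣxy − ΣxΣy) / (nΣx² − (Σx)²)
Numerator   = 9×2404.1192 − 44.76×397.22 = 21637.0728 − 17779.5672 = 3857.5056
Denominator = 9×303.6688 − 44.76² = 2733.0192 − 2003.4576 = 729.5616
b₁(new) = 3857.5056 / 729.5616 = 5.2874

(Same formula on the original sums: (8×1263.3800 − 31.80×309.20) / (8×135.7072 − 31.80²) = 274.4800 / 74.4176 = 3.6884, matching the given fit.)

Step 3: Change in slope
Δβ₁ = 5.2874 − 3.6884 = +1.5990
Relative change = +1.5990 / 3.6884 × 100% = +43.4%
→ the slope increases when the point is added.

Because the point sits above the extension of the original line at a high-leverage x, it tilts the fit up.
In practice: examine leverage (hᵢ) and Cook's distance rather than deleting it automatically.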